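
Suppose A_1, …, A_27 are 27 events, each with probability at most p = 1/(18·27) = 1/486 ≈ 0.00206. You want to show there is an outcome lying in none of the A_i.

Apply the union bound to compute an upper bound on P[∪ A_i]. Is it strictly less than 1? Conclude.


Union bound: P[∪_{i=1}^{27} A_i] ≤ Σ_i P[A_i] ≤ 27·p = 27·(1/486) = 1/18.
Numerically: 1/18 ≈ 0.05556.
Is 1/18 < 1? YES.
Since P[∪ A_i] ≤ 1/18 < 1, the complement has P[∩ A_i^c] ≥ 1 − 1/18 = 17/18 > 0, so some outcome avoids every A_i.

27·p = 1/18 ≈ 0.05556; existence CERTIFIED by the union bound.


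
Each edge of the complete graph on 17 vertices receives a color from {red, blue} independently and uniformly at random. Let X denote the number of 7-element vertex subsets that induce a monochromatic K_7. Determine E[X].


Let X = Σ_S X_S over the C(17, 7) = 19448 subsets S of size 7, where X_S = 1 if the K_7 on S is monochromatic.
For a fixed S, the K_7 on S has C(7, 2) = 21 edges. P[all 21 edges red] = (1/2)^21, and likewise for blue, so P[monochromatic] = 2·(1/2)^21 = 2^{1 − 21} = 1/1048576.
By linearity of expectation: E[X] = C(17, 7) · 2^{1 − 21} = 19448 · 1/1048576 = 2431/131072.
Numerically: E[X] ≈ 0.019.

E[X] = C(17,7)·2^(1−C(7,2)) = 2431/131072 ≈ 0.019.


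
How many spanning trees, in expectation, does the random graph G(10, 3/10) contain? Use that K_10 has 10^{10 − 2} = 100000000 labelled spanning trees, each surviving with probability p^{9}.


K_10 has 10^{10 − 2} = 100000000 labelled spanning trees.
For each such spanning tree H, let X_H = 1 if all 9 edges of H are present in G. Then P[X_H = 1] = p^{9} = (3/10)^{9} = 19683/1000000000.
Summing the indicators: E[X] = Σ_H E[X_H] = 100000000 · p^{9} = 100000000 · 19683/1000000000 = 19683/10.
Numerically: E[X] ≈ 1968.

E[X] = 100000000 · (3/10)^{9} = 19683/10 ≈ 1968.


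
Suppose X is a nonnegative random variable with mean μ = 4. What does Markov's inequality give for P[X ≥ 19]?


μ = E[X] = 4, a = 19.
Markov: P[X ≥ 19] ≤ μ/a = (4)/19 = 4/19.
Numerically: ≈ 0.211.
(Since a = 19 > μ = 4.000, the bound 4/19 is < 1 and informative.)

P[X ≥ 19] ≤ 4/19 ≈ 0.211.


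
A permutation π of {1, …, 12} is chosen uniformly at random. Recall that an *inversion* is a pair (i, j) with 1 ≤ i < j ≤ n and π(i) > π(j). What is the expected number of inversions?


Write X = Σ X_I over the C(12, 2) = 66 pairs i < j, with X_I the indicator of one inversion.
There are 66 indicators.
For each fixed pair i < j, the values π(i) and π(j) are two distinct elements of {1, …, 12} in uniformly random order; by symmetry P[π(i) > π(j)] = 1/2.
By linearity: E[X] = 66 · (1/2) = C(12, 2) · (1/2) = 66/2 = 33 ≈ 33.0000.

E[X] = 33 = 33.0000.


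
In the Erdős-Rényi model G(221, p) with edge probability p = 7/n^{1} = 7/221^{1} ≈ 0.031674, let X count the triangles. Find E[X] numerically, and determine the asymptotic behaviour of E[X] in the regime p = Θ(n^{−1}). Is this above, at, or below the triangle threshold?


Number of potential triangles: C(221, 3) = 1774630.
Each occurs with probability p³ ≈ (0.031674)³ ≈ 3.1777322e-05.
By linearity: E[X] = C(221, 3)·p³ ≈ 1774630 · 3.1777322e-05 ≈ 56.39299.
Here α = 1, so p = 7/n is exactly at the triangle threshold p ~ 1/n. Asymptotically E[X] → c³/6 = 7³/6 = 343/6 ≈ 57.16667, a bounded constant. In this regime the triangle count is asymptotically Poisson(c³/6).

E[X] ≈ 56.39299; in regime p = Θ(1/n^{1}) E[X] stays bounded (at the triangle threshold p ~ 1/n).


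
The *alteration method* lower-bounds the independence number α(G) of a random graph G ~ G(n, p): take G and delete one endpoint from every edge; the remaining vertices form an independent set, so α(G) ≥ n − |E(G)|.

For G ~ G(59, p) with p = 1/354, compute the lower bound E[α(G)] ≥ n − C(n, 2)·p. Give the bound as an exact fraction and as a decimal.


E[|E(G)|] = C(59, 2)·p = 1711 · (1/354) = 29/6.
E[α(G)] ≥ n − E[|E(G)|] = 59 − 29/6 = 325/6.
Numerically: ≈ 54.167.
(This is only a lower bound; the true E[α(G)] may be larger.)

E[α(G)] ≥ 325/6 ≈ 54.167.


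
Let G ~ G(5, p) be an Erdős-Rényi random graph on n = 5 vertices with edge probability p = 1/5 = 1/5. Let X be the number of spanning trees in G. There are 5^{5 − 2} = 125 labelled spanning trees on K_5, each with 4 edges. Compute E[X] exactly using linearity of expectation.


K_5 has 5^{5 − 2} = 125 labelled spanning trees.
For each such spanning tree H, let X_H = 1 if all 4 edges of H are present in G. Then P[X_H = 1] = p^{4} = (1/5)^{4} = 1/625.
By linearity: E[X] = Σ_H E[X_H] = 125 · p^{4} = 125 · 1/625 = 1/5.
Numerically: E[X] ≈ 0.2.

E[X] = 125 · (1/5)^{4} = 1/5 ≈ 0.2.


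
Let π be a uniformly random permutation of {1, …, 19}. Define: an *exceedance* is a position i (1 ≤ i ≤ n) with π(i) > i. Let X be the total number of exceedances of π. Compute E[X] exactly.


Write X = Σ_{i=1}^{19} X_i, where X_i = 1_{π(i) > i}.
For each fixed i, π(i) is uniform over {1, …, 19} (marginal of a uniform permutation), so P[π(i) > i] = (n − i)/n. Summing: Σ_{i=1}^{19} (n − i)/n = (0 + 1 + … + 18)/19 = 19(19 − 1)/(2·19) = (19 − 1)/2.
Hence E[X] = Σ_{i=1}^{19} (19 − i)/19 = 9 ≈ 9.0000.

E[X] = 9 = 9.0000.


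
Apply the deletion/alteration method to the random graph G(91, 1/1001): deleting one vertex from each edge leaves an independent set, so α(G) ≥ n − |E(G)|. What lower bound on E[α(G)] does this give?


E[|E(G)|] = C(91, 2)·p = 4095 · (1/1001) = 45/11.
E[α(G)] ≥ n − E[|E(G)|] = 91 − 45/11 = 956/11.
Numerically: ≈ 86.909.
(This is only a lower bound; the true E[α(G)] may be larger.)

E[α(G)] ≥ 956/11 ≈ 86.909.


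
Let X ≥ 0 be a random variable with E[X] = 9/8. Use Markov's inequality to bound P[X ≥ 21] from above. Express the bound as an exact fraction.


μ = E[X] = 9/8, a = 21.
Markov: P[X ≥ 21] ≤ μ/a = (9/8)/21 = 3/56.
Numerically: ≈ 0.054.
(Since a = 21 > μ = 1.125, the bound 3/56 is < 1 and informative.)

P[X ≥ 21] ≤ 3/56 ≈ 0.054.


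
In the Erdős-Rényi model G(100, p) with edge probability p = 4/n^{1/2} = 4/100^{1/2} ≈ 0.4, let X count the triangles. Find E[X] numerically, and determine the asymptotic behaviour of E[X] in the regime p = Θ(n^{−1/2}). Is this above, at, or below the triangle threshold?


Number of potential triangles: C(100, 3) = 161700.
Each occurs with probability p³ ≈ (0.4)³ ≈ 6.400000e-02.
By linearity: E[X] = C(100, 3)·p³ ≈ 161700 · 6.400000e-02 ≈ 10348.8000.
Since α = 1/2 < 1, p = c/n^{1/2} ≫ 1/n is above the triangle threshold p ~ 1/n. Asymptotically E[X] ~ (c³/6)·n^{3(1−α)} = (4³/6)·n^{1.5} → ∞; triangles are abundant w.h.p.

E[X] ≈ 10348.8000; in regime p = Θ(1/n^{1/2}) E[X] diverges (above the triangle threshold p ~ 1/n).


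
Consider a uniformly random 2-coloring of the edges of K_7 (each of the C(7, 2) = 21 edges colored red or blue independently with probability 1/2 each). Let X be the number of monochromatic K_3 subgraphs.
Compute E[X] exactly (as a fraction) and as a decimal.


Let X = Σ_S X_S over the C(7, 3) = 35 subsets S of size 3, where X_S = 1 if the K_3 on S is monochromatic.
For a fixed S, the K_3 on S has C(3, 2) = 3 edges. P[all 3 edges red] = (1/2)^3, and likewise for blue, so P[monochromatic] = 2·(1/2)^3 = 2^{1 − 3} = 1/4.
By linearity of expectation: E[X] = C(7, 3) · 2^{1 − 3} = 35 · 1/4 = 35/4.
Numerically: E[X] ≈ 8.750.

E[X] = C(7,3)·2^(1−C(3,2)) = 35/4 ≈ 8.750.


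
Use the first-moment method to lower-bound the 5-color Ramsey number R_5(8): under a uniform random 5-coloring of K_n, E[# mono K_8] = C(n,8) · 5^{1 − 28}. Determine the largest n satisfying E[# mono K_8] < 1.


We need C(n, 8) · 5^{1 − 28} < 1, i.e. C(n, 8) < 5^{28 − 1} = 7450580596923828125.
Check values of n near the boundary:
  n = 861: C(861, 8) = 7250034996615275865; 7250034996615275865 < 7450580596923828125? YES
  n = 862: C(862, 8) = 7317951015318931845; 7317951015318931845 < 7450580596923828125? YES
  n = 863: C(863, 8) = 7386423071602617757; 7386423071602617757 < 7450580596923828125? YES
  n = 864: C(864, 8) = 7455455062926006708; 7455455062926006708 < 7450580596923828125? NO
  n = 865: C(865, 8) = 7525050909487743060; 7525050909487743060 < 7450580596923828125? NO
The largest n with C(n, 8) < 7450580596923828125 is n = 863 (where E[X] = 7386423071602617757/7450580596923828125 ≈ 0.991). Hence R_5(8) > 863, i.e. R_5(8) ≥ 864.

Largest n = 863; hence R_5(8) > 863.


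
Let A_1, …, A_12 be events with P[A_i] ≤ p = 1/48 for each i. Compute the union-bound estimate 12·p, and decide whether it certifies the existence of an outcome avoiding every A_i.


Union bound: P[∪_{i=1}^{12} A_i] ≤ Σ_i P[A_i] ≤ 12·p = 12·(1/48) = 1/4.
Numerically: 1/4 ≈ 0.2500.
Is 1/4 < 1? YES.
Since P[∪ A_i] ≤ 1/4 < 1, the complement has P[∩ A_i^c] ≥ 1 − 1/4 = 3/4 > 0, so some outcome avoids every A_i.

12·p = 1/4 ≈ 0.2500; existence CERTIFIED by the union bound.


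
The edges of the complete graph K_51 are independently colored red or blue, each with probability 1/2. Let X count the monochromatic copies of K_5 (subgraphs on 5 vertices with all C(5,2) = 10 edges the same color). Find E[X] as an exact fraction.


Let X = Σ_S X_S over the C(51, 5) = 2349060 subsets S of size 5, where X_S = 1 if the K_5 on S is monochromatic.
For a fixed S, the K_5 on S has C(5, 2) = 10 edges. P[all 10 edges red] = (1/2)^10, and likewise for blue, so P[monochromatic] = 2·(1/2)^10 = 2^{1 − 10} = 1/512.
By linearity of expectation: E[X] = C(51, 5) · 2^{1 − 10} = 2349060 · 1/512 = 587265/128.
Numerically: E[X] ≈ 4588.0078.

E[X] = C(51,5)·2^(1−C(5,2)) = 587265/128 ≈ 4588.0078.


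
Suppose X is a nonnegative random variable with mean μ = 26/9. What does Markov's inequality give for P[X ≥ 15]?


μ = E[X] = 26/9, a = 15.
Markov: P[X ≥ 15] ≤ μ/a = (26/9)/15 = 26/135.
Numerically: ≈ 0.192593.
(Since a = 15 > μ = 2.888889, the bound 26/135 is < 1 and informative.)

P[X ≥ 15] ≤ 26/135 ≈ 0.192593.


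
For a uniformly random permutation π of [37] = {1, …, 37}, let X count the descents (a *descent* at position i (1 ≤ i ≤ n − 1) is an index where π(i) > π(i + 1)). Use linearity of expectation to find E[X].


Write X = Σ X_I over i = 1, …, 36, with X_I the indicator of one descent.
There are 36 indicators.
For each fixed i, the pair (π(i), π(i+1)) is a uniformly random ordered pair of distinct values from {1, …, 37}; by symmetry P[π(i) > π(i+1)] = 1/2.
By linearity: E[X] = 36 · (1/2) = (37 − 1) · (1/2) = 18 ≈ 18.000000.

E[X] = 18 = 18.000000.


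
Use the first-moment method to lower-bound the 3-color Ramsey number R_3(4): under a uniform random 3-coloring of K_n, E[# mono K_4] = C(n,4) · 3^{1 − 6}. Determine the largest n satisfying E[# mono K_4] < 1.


We need C(n, 4) · 3^{1 − 6} < 1, i.e. C(n, 4) < 3^{6 − 1} = 243.
Check values of n near the boundary:
  n = 5: C(5, 4) = 5; 5 < 243? YES
  n = 6: C(6, 4) = 15; 15 < 243? YES
  n = 7: C(7, 4) = 35; 35 < 243? YES
  n = 8: C(8, 4) = 70; 70 < 243? YES
  n = 9: C(9, 4) = 126; 126 < 243? YES
  n = 10: C(10, 4) = 210; 210 < 243? YES
  n = 11: C(11, 4) = 330; 330 < 243? NO
  n = 12: C(12, 4) = 495; 495 < 243? NO
The largest n with C(n, 4) < 243 is n = 10 (where E[X] = 70/81 ≈ 0.864). Hence R_3(4) > 10, i.e. R_3(4) ≥ 11.

Largest n = 10; hence R_3(4) > 10.


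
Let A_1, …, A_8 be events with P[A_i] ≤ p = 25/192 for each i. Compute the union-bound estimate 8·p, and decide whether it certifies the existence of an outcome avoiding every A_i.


Union bound: P[∪_{i=1}^{8} A_i] ≤ Σ_i P[A_i] ≤ 8·p = 8·(25/192) = 25/24.
Numerically: 25/24 ≈ 1.0417.
Is 25/24 < 1? NO.
Since the bound 25/24 is ≥ 1, the union bound is uninformative here; it does NOT by itself certify existence.

8·p = 25/24 ≈ 1.0417; existence NOT certified by the union bound.


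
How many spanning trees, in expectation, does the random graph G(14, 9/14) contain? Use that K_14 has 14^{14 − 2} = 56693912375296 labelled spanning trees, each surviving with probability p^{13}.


K_14 has 14^{14 − 2} = 56693912375296 labelled spanning trees.
For each such spanning tree H, let X_H = 1 if all 13 edges of H are present in G. Then P[X_H = 1] = p^{13} = (9/14)^{13} = 2541865828329/793714773254144.
Summing the indicators: E[X] = Σ_H E[X_H] = 56693912375296 · p^{13} = 56693912375296 · 2541865828329/793714773254144 = 2541865828329/14.
Numerically: E[X] ≈ 1.82e+11.

E[X] = 56693912375296 · (9/14)^{13} = 2541865828329/14 ≈ 1.82e+11.


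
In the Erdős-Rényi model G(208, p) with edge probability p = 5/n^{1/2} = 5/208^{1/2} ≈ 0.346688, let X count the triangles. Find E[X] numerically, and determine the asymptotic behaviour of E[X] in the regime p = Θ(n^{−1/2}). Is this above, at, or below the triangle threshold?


Number of potential triangles: C(208, 3) = 1478256.
Each occurs with probability p³ ≈ (0.346688)³ ≈ 4.16691854e-02.
By linearity: E[X] = C(208, 3)·p³ ≈ 1478256 · 4.16691854e-02 ≈ 61597.723353.
Since α = 1/2 < 1, p = c/n^{1/2} ≫ 1/n is above the triangle threshold p ~ 1/n. Asymptotically E[X] ~ (c³/6)·n^{3(1−α)} = (5³/6)·n^{1.5} → ∞; triangles are abundant w.h.p.

E[X] ≈ 61597.723353; in regime p = Θ(1/n^{1/2}) E[X] diverges (above the triangle threshold p ~ 1/n).


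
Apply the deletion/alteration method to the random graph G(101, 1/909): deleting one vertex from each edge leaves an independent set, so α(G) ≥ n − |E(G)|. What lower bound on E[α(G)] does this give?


E[|E(G)|] = C(101, 2)·p = 5050 · (1/909) = 50/9.
E[α(G)] ≥ n − E[|E(G)|] = 101 − 50/9 = 859/9.
Numerically: ≈ 95.4444.
(This is only a lower bound; the true E[α(G)] may be larger.)

E[α(G)] ≥ 859/9 ≈ 95.4444.


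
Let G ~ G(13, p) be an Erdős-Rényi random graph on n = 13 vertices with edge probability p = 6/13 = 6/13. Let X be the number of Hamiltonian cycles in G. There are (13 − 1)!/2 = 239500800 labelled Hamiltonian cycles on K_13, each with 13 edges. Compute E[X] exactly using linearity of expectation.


K_13 has (13 − 1)!/2 = 239500800 labelled Hamiltonian cycles.
For each such Hamiltonian cycle H, let X_H = 1 if all 13 edges of H are present in G. Then P[X_H = 1] = p^{13} = (6/13)^{13} = 13060694016/302875106592253.
Summing the indicators: E[X] = Σ_H E[X_H] = 239500800 · p^{13} = 239500800 · 13060694016/302875106592253 = 3128046665387212800/302875106592253.
Numerically: E[X] ≈ 1.03e+04.

E[X] = 239500800 · (6/13)^{13} = 3128046665387212800/302875106592253 ≈ 1.03e+04.


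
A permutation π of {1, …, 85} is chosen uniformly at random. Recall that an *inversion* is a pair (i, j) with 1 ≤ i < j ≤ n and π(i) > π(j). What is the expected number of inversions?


Write X = Σ X_I over the C(85, 2) = 3570 pairs i < j, with X_I the indicator of one inversion.
There are 3570 indicators.
For each fixed pair i < j, the values π(i) and π(j) are two distinct elements of {1, …, 85} in uniformly random order; by symmetry P[π(i) > π(j)] = 1/2.
By linearity: E[X] = 3570 · (1/2) = C(85, 2) · (1/2) = 3570/2 = 1785 ≈ 1785.0000.

E[X] = 1785 = 1785.0000.


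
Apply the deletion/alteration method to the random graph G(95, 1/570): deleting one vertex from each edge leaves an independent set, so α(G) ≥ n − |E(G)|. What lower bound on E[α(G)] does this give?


E[|E(G)|] = C(95, 2)·p = 4465 · (1/570) = 47/6.
E[α(G)] ≥ n − E[|E(G)|] = 95 − 47/6 = 523/6.
Numerically: ≈ 87.166667.
(This is only a lower bound; the true E[α(G)] may be larger.)

E[α(G)] ≥ 523/6 ≈ 87.166667.


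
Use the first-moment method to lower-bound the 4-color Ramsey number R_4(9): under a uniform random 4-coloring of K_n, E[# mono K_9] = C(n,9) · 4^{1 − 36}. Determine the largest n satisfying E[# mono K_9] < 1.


We need C(n, 9) · 4^{1 − 36} < 1, i.e. C(n, 9) < 4^{36 − 1} = 1180591620717411303424.
Check values of n near the boundary:
  n = 908: C(908, 9) = 1111058428637338083100; 1111058428637338083100 < 1180591620717411303424? YES
  n = 909: C(909, 9) = 1122169012923711463931; 1122169012923711463931 < 1180591620717411303424? YES
  n = 910: C(910, 9) = 1133378248346922788210; 1133378248346922788210 < 1180591620717411303424? YES
  n = 911: C(911, 9) = 1144686900492291197405; 1144686900492291197405 < 1180591620717411303424? YES
  n = 912: C(912, 9) = 1156095740032081475120; 1156095740032081475120 < 1180591620717411303424? YES
  n = 913: C(913, 9) = 1167605542753639808390; 1167605542753639808390 < 1180591620717411303424? YES
  n = 914: C(914, 9) = 1179217089587653905932; 1179217089587653905932 < 1180591620717411303424? YES
  n = 915: C(915, 9) = 1190931166636537885130; 1190931166636537885130 < 1180591620717411303424? NO
  n = 916: C(916, 9) = 1202748565202942340440; 1202748565202942340440 < 1180591620717411303424? NO
The largest n with C(n, 9) < 1180591620717411303424 is n = 914 (where E[X] = 294804272396913476483/295147905179352825856 ≈ 0.9988). Hence R_4(9) > 914, i.e. R_4(9) ≥ 915.

Largest n = 914; hence R_4(9) > 914.


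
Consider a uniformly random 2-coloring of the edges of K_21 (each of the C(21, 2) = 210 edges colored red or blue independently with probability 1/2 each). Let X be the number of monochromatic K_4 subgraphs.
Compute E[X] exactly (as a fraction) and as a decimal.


Let X = Σ_S X_S over the C(21, 4) = 5985 subsets S of size 4, where X_S = 1 if the K_4 on S is monochromatic.
For a fixed S, the K_4 on S has C(4, 2) = 6 edges. P[all 6 edges red] = (1/2)^6, and likewise for blue, so P[monochromatic] = 2·(1/2)^6 = 2^{1 − 6} = 1/32.
By linearity of expectation: E[X] = C(21, 4) · 2^{1 − 6} = 5985 · 1/32 = 5985/32.
Numerically: E[X] ≈ 187.031.

E[X] = C(21,4)·2^(1−C(4,2)) = 5985/32 ≈ 187.031.


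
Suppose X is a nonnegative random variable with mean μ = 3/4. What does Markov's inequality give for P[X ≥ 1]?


μ = E[X] = 3/4, a = 1.
Markov: P[X ≥ 1] ≤ μ/a = (3/4)/1 = 3/4.
Numerically: ≈ 0.750.
(Since a = 1 > μ = 0.750, the bound 3/4 is < 1 and informative.)

P[X ≥ 1] ≤ 3/4 ≈ 0.750.


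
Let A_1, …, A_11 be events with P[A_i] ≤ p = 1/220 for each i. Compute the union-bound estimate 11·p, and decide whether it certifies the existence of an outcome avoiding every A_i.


Union bound: P[∪_{i=1}^{11} A_i] ≤ Σ_i P[A_i] ≤ 11·p = 11·(1/220) = 1/20.
Numerically: 1/20 ≈ 0.050.
Is 1/20 < 1? YES.
Since P[∪ A_i] ≤ 1/20 < 1, the complement has P[∩ A_i^c] ≥ 1 − 1/20 = 19/20 > 0, so some outcome avoids every A_i.

11·p = 1/20 ≈ 0.050; existence CERTIFIED by the union bound.


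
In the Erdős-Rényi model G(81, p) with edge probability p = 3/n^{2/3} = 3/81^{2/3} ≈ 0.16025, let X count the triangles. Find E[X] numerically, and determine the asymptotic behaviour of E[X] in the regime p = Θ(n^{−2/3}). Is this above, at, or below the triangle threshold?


Number of potential triangles: C(81, 3) = 85320.
Each occurs with probability p³ ≈ (0.16025)³ ≈ 4.11522634e-03.
By linearity: E[X] = C(81, 3)·p³ ≈ 85320 · 4.11522634e-03 ≈ 351.111111.
Since α = 2/3 < 1, p = c/n^{2/3} ≫ 1/n is above the triangle threshold p ~ 1/n. Asymptotically E[X] ~ (c³/6)·n^{3(1−α)} = (3³/6)·n^{1} → ∞; triangles are abundant w.h.p.

E[X] ≈ 351.111111; in regime p = Θ(1/n^{2/3}) E[X] diverges (above the triangle threshold p ~ 1/n).


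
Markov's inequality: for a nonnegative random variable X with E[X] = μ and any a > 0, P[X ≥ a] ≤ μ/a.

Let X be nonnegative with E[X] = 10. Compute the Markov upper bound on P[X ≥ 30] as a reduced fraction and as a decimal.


μ = E[X] = 10, a = 30.
Markov: P[X ≥ 30] ≤ μ/a = (10)/30 = 1/3.
Numerically: ≈ 0.333333.
(Since a = 30 > μ = 10.000000, the bound 1/3 is < 1 and informative.)

P[X ≥ 30] ≤ 1/3 ≈ 0.333333.


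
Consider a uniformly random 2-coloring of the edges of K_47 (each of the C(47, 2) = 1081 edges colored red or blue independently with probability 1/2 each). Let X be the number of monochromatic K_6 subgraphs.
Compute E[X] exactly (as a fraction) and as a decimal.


Let X = Σ_S X_S over the C(47, 6) = 10737573 subsets S of size 6, where X_S = 1 if the K_6 on S is monochromatic.
For a fixed S, the K_6 on S has C(6, 2) = 15 edges. P[all 15 edges red] = (1/2)^15, and likewise for blue, so P[monochromatic] = 2·(1/2)^15 = 2^{1 − 15} = 1/16384.
By linearity: E[X] = C(47, 6) · 2^{1 − 15} = 10737573 · 1/16384 = 10737573/16384.
Numerically: E[X] ≈ 655.369446.

E[X] = C(47,6)·2^(1−C(6,2)) = 10737573/16384 ≈ 655.369446.


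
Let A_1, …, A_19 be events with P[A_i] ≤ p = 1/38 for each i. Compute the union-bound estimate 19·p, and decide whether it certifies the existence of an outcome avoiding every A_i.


Union bound: P[∪_{i=1}^{19} A_i] ≤ Σ_i P[A_i] ≤ 19·p = 19·(1/38) = 1/2.
Numerically: 1/2 ≈ 0.500000.
Is 1/2 < 1? YES.
Since P[∪ A_i] ≤ 1/2 < 1, the complement has P[∩ A_i^c] ≥ 1 − 1/2 = 1/2 > 0, so some outcome avoids every A_i.

19·p = 1/2 ≈ 0.500000; existence CERTIFIED by the union bound.


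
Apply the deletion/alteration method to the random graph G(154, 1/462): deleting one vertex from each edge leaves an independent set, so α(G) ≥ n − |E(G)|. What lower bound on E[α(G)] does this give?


E[|E(G)|] = C(154, 2)·p = 11781 · (1/462) = 51/2.
E[α(G)] ≥ n − E[|E(G)|] = 154 − 51/2 = 257/2.
Numerically: ≈ 128.500.
(This is only a lower bound; the true E[α(G)] may be larger.)

E[α(G)] ≥ 257/2 ≈ 128.500.


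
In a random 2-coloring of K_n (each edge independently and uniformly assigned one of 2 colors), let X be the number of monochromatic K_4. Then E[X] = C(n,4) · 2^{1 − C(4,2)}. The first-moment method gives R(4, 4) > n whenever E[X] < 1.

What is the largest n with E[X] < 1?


We need C(n, 4) · 2^{1 − 6} < 1, i.e. C(n, 4) < 2^{6 − 1} = 32.
Check values of n near the boundary:
  n = 4: C(4, 4) = 1; 1 < 32? YES
  n = 5: C(5, 4) = 5; 5 < 32? YES
  n = 6: C(6, 4) = 15; 15 < 32? YES
  n = 7: C(7, 4) = 35; 35 < 32? NO
  n = 8: C(8, 4) = 70; 70 < 32? NO
The largest n with C(n, 4) < 32 is n = 6 (where E[X] = 15/32 ≈ 0.469). Hence R(4, 4) > 6, i.e. R(4, 4) ≥ 7.

Largest n = 6; hence R(4, 4) > 6.


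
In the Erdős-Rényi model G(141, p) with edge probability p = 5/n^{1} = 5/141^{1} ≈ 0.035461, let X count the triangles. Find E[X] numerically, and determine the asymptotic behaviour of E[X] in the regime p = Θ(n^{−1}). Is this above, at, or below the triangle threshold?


Number of potential triangles: C(141, 3) = 457310.
Each occurs with probability p³ ≈ (0.035461)³ ≈ 4.4591561e-05.
By linearity: E[X] = C(141, 3)·p³ ≈ 457310 · 4.4591561e-05 ≈ 20.39217.
Here α = 1, so p = 5/n is exactly at the triangle threshold p ~ 1/n. Asymptotically E[X] → c³/6 = 5³/6 = 125/6 ≈ 20.83333, a bounded constant. In this regime the triangle count is asymptotically Poisson(c³/6).

E[X] ≈ 20.39217; in regime p = Θ(1/n^{1}) E[X] stays bounded (at the triangle threshold p ~ 1/n).


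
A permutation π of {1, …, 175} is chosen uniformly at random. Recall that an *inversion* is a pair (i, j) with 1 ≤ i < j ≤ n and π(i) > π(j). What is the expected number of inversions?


Write X = Σ X_I over the C(175, 2) = 15225 pairs i < j, with X_I the indicator of one inversion.
There are 15225 indicators.
For each fixed pair i < j, the values π(i) and π(j) are two distinct elements of {1, …, 175} in uniformly random order; by symmetry P[π(i) > π(j)] = 1/2.
By linearity: E[X] = 15225 · (1/2) = C(175, 2) · (1/2) = 15225/2 = 15225/2 ≈ 7612.5000.

E[X] = 15225/2 = 7612.5000.


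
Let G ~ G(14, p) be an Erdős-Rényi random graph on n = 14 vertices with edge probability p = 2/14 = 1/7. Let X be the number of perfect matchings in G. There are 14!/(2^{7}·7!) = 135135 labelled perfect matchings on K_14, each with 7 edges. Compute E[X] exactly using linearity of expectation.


K_14 has 14!/(2^{7}·7!) = 135135 labelled perfect matchings.
For each such perfect matching H, let X_H = 1 if all 7 edges of H are present in G. Then P[X_H = 1] = p^{7} = (1/7)^{7} = 1/823543.
By linearity of expectation: E[X] = Σ_H E[X_H] = 135135 · p^{7} = 135135 · 1/823543 = 19305/117649.
Numerically: E[X] ≈ 0.164.

E[X] = 135135 · (1/7)^{7} = 19305/117649 ≈ 0.164.


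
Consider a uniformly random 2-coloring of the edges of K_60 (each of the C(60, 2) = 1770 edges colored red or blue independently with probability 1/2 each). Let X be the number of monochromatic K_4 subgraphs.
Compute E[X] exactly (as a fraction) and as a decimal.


Let X = Σ_S X_S over the C(60, 4) = 487635 subsets S of size 4, where X_S = 1 if the K_4 on S is monochromatic.
For a fixed S, the K_4 on S has C(4, 2) = 6 edges. P[all 6 edges red] = (1/2)^6, and likewise for blue, so P[monochromatic] = 2·(1/2)^6 = 2^{1 − 6} = 1/32.
By linearity: E[X] = C(60, 4) · 2^{1 − 6} = 487635 · 1/32 = 487635/32.
Numerically: E[X] ≈ 15238.5938.

E[X] = C(60,4)·2^(1−C(4,2)) = 487635/32 ≈ 15238.5938.


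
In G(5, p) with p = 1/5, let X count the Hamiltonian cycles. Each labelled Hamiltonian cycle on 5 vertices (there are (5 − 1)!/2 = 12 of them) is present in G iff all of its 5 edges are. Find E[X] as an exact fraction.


K_5 has (5 − 1)!/2 = 12 labelled Hamiltonian cycles.
For each such Hamiltonian cycle H, let X_H = 1 if all 5 edges of H are present in G. Then P[X_H = 1] = p^{5} = (1/5)^{5} = 1/3125.
Summing the indicators: E[X] = Σ_H E[X_H] = 12 · p^{5} = 12 · 1/3125 = 12/3125.
Numerically: E[X] ≈ 0.00384.

E[X] = 12 · (1/5)^{5} = 12/3125 ≈ 0.00384.


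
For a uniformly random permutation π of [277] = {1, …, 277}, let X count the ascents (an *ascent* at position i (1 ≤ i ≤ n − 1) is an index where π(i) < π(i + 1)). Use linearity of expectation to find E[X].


Write X = Σ X_I over i = 1, …, 276, with X_I the indicator of one ascent.
There are 276 indicators.
For each fixed i, the pair (π(i), π(i+1)) is a uniformly random ordered pair of distinct values from {1, …, 277}; by symmetry P[π(i) < π(i+1)] = 1/2.
By linearity: E[X] = 276 · (1/2) = (277 − 1) · (1/2) = 138 ≈ 138.000000.

E[X] = 138 = 138.000000.


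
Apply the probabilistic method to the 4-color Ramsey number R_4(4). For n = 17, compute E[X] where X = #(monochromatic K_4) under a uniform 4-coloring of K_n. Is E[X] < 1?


E[X] = C(17, 4) · 4^{1 − 6} = 2380 · 4^{−5} = 2380/1024.
As a reduced fraction: E[X] = 595/256 ≈ 2.3242.
Is E[X] < 1? NO.
Since E[X] ≥ 1, the first-moment bound is inconclusive at n = 17; it does NOT by itself certify R_4(4) > 17.

E[X] = 595/256 ≈ 2.3242; E[X] ≥ 1; first-moment method inconclusive here.


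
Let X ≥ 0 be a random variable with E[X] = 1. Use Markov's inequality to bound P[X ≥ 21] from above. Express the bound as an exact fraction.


μ = E[X] = 1, a = 21.
Markov: P[X ≥ 21] ≤ μ/a = (1)/21 = 1/21.
Numerically: ≈ 0.04762.
(Since a = 21 > μ = 1.00000, the bound 1/21 is < 1 and informative.)

P[X ≥ 21] ≤ 1/21 ≈ 0.04762.


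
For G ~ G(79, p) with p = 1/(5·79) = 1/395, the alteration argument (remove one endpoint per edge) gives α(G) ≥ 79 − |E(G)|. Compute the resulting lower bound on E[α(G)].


E[|E(G)|] = C(79, 2)·p = 3081 · (1/395) = 39/5.
E[α(G)] ≥ n − E[|E(G)|] = 79 − 39/5 = 356/5.
Numerically: ≈ 71.2000.
(This is only a lower bound; the true E[α(G)] may be larger.)

E[α(G)] ≥ 356/5 ≈ 71.2000.


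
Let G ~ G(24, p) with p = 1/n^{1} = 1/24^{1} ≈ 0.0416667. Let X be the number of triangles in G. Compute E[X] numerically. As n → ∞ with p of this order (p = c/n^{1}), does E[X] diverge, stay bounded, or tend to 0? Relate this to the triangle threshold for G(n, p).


Number of potential triangles: C(24, 3) = 2024.
Each occurs with probability p³ ≈ (0.0416667)³ ≈ 7.23379630e-05.
By linearity: E[X] = C(24, 3)·p³ ≈ 2024 · 7.23379630e-05 ≈ 0.146412.
Here α = 1, so p = 1/n is exactly at the triangle threshold p ~ 1/n. Asymptotically E[X] → c³/6 = 1³/6 = 1/6 ≈ 0.166667, a bounded constant. In this regime the triangle count is asymptotically Poisson(c³/6).

E[X] ≈ 0.146412; in regime p = Θ(1/n^{1}) E[X] stays bounded (at the triangle threshold p ~ 1/n).


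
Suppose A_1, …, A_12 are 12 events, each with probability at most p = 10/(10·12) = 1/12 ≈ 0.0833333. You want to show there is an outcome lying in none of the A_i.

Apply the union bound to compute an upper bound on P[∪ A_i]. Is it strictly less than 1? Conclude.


Union bound: P[∪_{i=1}^{12} A_i] ≤ Σ_i P[A_i] ≤ 12·p = 12·(1/12) = 1.
Numerically: 1 ≈ 1.0000000.
Is 1 < 1? NO.
Since the bound 1 is ≥ 1, the union bound is uninformative here; it does NOT by itself certify existence.

12·p = 1 ≈ 1.0000000; existence NOT certified by the union bound.


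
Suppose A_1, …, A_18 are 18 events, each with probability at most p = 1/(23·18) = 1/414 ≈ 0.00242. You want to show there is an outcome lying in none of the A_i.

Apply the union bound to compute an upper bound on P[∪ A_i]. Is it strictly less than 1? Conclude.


Union bound: P[∪_{i=1}^{18} A_i] ≤ Σ_i P[A_i] ≤ 18·p = 18·(1/414) = 1/23.
Numerically: 1/23 ≈ 0.04348.
Is 1/23 < 1? YES.
Since P[∪ A_i] ≤ 1/23 < 1, the complement has P[∩ A_i^c] ≥ 1 − 1/23 = 22/23 > 0, so some outcome avoids every A_i.

18·p = 1/23 ≈ 0.04348; existence CERTIFIED by the union bound.


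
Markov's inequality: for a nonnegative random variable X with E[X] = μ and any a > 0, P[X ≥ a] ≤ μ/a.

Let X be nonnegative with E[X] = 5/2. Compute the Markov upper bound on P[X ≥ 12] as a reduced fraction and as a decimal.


μ = E[X] = 5/2, a = 12.
Markov: P[X ≥ 12] ≤ μ/a = (5/2)/12 = 5/24.
Numerically: ≈ 0.208333.
(Since a = 12 > μ = 2.500000, the bound 5/24 is < 1 and informative.)

P[X ≥ 12] ≤ 5/24 ≈ 0.208333.


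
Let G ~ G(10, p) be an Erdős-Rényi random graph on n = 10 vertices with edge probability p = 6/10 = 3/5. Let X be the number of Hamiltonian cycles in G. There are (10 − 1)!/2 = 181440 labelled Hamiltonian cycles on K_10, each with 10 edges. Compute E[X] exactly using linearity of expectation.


K_10 has (10 − 1)!/2 = 181440 labelled Hamiltonian cycles.
For each such Hamiltonian cycle H, let X_H = 1 if all 10 edges of H are present in G. Then P[X_H = 1] = p^{10} = (3/5)^{10} = 59049/9765625.
Summing the indicators: E[X] = Σ_H E[X_H] = 181440 · p^{10} = 181440 · 59049/9765625 = 2142770112/1953125.
Numerically: E[X] ≈ 1097.

E[X] = 181440 · (3/5)^{10} = 2142770112/1953125 ≈ 1097.


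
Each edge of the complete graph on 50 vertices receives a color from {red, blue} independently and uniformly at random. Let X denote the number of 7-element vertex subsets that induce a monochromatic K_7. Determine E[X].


Let X = Σ_S X_S over the C(50, 7) = 99884400 subsets S of size 7, where X_S = 1 if the K_7 on S is monochromatic.
For a fixed S, the K_7 on S has C(7, 2) = 21 edges. P[all 21 edges red] = (1/2)^21, and likewise for blue, so P[monochromatic] = 2·(1/2)^21 = 2^{1 − 21} = 1/1048576.
By linearity of expectation: E[X] = C(50, 7) · 2^{1 − 21} = 99884400 · 1/1048576 = 6242775/65536.
Numerically: E[X] ≈ 95.257.

E[X] = C(50,7)·2^(1−C(7,2)) = 6242775/65536 ≈ 95.257.


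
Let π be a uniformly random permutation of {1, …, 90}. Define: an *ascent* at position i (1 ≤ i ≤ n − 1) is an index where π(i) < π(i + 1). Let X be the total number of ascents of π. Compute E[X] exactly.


Write X = Σ X_I over i = 1, …, 89, with X_I the indicator of one ascent.
There are 89 indicators.
For each fixed i, the pair (π(i), π(i+1)) is a uniformly random ordered pair of distinct values from {1, …, 90}; by symmetry P[π(i) < π(i+1)] = 1/2.
By linearity: E[X] = 89 · (1/2) = (90 − 1) · (1/2) = 89/2 ≈ 44.500000.

E[X] = 89/2 = 44.500000.


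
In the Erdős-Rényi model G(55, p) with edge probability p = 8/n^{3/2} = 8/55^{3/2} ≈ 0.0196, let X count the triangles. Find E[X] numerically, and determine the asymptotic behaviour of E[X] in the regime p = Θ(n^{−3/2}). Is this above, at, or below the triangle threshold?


Number of potential triangles: C(55, 3) = 26235.
Each occurs with probability p³ ≈ (0.0196)³ ≈ 7.54463e-06.
By linearity: E[X] = C(55, 3)·p³ ≈ 26235 · 7.54463e-06 ≈ 0.198.
Since α = 3/2 > 1, p = c/n^{3/2} = o(1/n) is below the triangle threshold p ~ 1/n. Asymptotically E[X] ~ (c³/6)·n^{3(1−α)} = (8³/6)·n^{-1.5} → 0, so by Markov's inequality G has no triangles w.h.p.

E[X] ≈ 0.198; in regime p = Θ(1/n^{3/2}) E[X] tends to 0 (below the triangle threshold p ~ 1/n).


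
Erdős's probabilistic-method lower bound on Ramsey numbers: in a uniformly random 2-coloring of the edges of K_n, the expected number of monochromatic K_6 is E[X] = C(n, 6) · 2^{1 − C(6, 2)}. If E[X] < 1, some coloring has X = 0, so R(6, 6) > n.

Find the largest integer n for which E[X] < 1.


We need C(n, 6) · 2^{1 − 15} < 1, i.e. C(n, 6) < 2^{15 − 1} = 16384.
Check values of n near the boundary:
  n = 16: C(16, 6) = 8008; 8008 < 16384? YES
  n = 17: C(17, 6) = 12376; 12376 < 16384? YES
  n = 18: C(18, 6) = 18564; 18564 < 16384? NO
  n = 19: C(19, 6) = 27132; 27132 < 16384? NO
The largest n with C(n, 6) < 16384 is n = 17 (where E[X] = 1547/2048 ≈ 0.7553711). Hence R(6, 6) > 17, i.e. R(6, 6) ≥ 18.

Largest n = 17; hence R(6, 6) > 17.


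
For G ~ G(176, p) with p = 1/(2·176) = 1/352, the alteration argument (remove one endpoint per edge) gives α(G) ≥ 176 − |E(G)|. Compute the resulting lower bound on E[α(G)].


E[|E(G)|] = C(176, 2)·p = 15400 · (1/352) = 175/4.
E[α(G)] ≥ n − E[|E(G)|] = 176 − 175/4 = 529/4.
Numerically: ≈ 132.250.
(This is only a lower bound; the true E[α(G)] may be larger.)

E[α(G)] ≥ 529/4 ≈ 132.250.


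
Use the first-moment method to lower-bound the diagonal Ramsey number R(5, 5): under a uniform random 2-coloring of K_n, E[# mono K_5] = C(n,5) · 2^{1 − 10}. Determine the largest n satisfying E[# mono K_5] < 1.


We need C(n, 5) · 2^{1 − 10} < 1, i.e. C(n, 5) < 2^{10 − 1} = 512.
Check values of n near the boundary:
  n = 6: C(6, 5) = 6; 6 < 512? YES
  n = 7: C(7, 5) = 21; 21 < 512? YES
  n = 8: C(8, 5) = 56; 56 < 512? YES
  n = 9: C(9, 5) = 126; 126 < 512? YES
  n = 10: C(10, 5) = 252; 252 < 512? YES
  n = 11: C(11, 5) = 462; 462 < 512? YES
  n = 12: C(12, 5) = 792; 792 < 512? NO
The largest n with C(n, 5) < 512 is n = 11 (where E[X] = 231/256 ≈ 0.9023). Hence R(5, 5) > 11, i.e. R(5, 5) ≥ 12.

Largest n = 11; hence R(5, 5) > 11.


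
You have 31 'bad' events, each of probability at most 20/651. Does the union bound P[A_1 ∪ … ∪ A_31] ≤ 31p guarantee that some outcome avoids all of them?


Union bound: P[∪_{i=1}^{31} A_i] ≤ Σ_i P[A_i] ≤ 31·p = 31·(20/651) = 20/21.
Numerically: 20/21 ≈ 0.95238.
Is 20/21 < 1? YES.
Since P[∪ A_i] ≤ 20/21 < 1, the complement has P[∩ A_i^c] ≥ 1 − 20/21 = 1/21 > 0, so some outcome avoids every A_i.

31·p = 20/21 ≈ 0.95238; existence CERTIFIED by the union bound.


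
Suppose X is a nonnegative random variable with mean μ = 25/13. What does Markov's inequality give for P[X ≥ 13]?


μ = E[X] = 25/13, a = 13.
Markov: P[X ≥ 13] ≤ μ/a = (25/13)/13 = 25/169.
Numerically: ≈ 0.147929.
(Since a = 13 > μ = 1.923077, the bound 25/169 is < 1 and informative.)

P[X ≥ 13] ≤ 25/169 ≈ 0.147929.


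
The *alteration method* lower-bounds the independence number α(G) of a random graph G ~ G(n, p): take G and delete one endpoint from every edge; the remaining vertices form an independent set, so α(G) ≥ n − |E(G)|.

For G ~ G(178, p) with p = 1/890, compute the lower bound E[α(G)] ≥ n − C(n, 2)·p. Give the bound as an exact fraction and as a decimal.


E[|E(G)|] = C(178, 2)·p = 15753 · (1/890) = 177/10.
E[α(G)] ≥ n − E[|E(G)|] = 178 − 177/10 = 1603/10.
Numerically: ≈ 160.30000.
(This is only a lower bound; the true E[α(G)] may be larger.)

E[α(G)] ≥ 1603/10 ≈ 160.30000.


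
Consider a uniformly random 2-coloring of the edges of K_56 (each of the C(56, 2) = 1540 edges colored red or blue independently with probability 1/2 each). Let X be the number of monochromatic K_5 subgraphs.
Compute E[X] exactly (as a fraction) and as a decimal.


Let X = Σ_S X_S over the C(56, 5) = 3819816 subsets S of size 5, where X_S = 1 if the K_5 on S is monochromatic.
For a fixed S, the K_5 on S has C(5, 2) = 10 edges. P[all 10 edges red] = (1/2)^10, and likewise for blue, so P[monochromatic] = 2·(1/2)^10 = 2^{1 − 10} = 1/512.
By linearity: E[X] = C(56, 5) · 2^{1 − 10} = 3819816 · 1/512 = 477477/64.
Numerically: E[X] ≈ 7460.578125.

E[X] = C(56,5)·2^(1−C(5,2)) = 477477/64 ≈ 7460.578125.


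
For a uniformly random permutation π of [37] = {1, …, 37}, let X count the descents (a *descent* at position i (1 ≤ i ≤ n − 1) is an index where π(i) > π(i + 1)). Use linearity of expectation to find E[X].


Write X = Σ X_I over i = 1, …, 36, with X_I the indicator of one descent.
There are 36 indicators.
For each fixed i, the pair (π(i), π(i+1)) is a uniformly random ordered pair of distinct values from {1, …, 37}; by symmetry P[π(i) > π(i+1)] = 1/2.
By linearity: E[X] = 36 · (1/2) = (37 − 1) · (1/2) = 18 ≈ 18.0000.

E[X] = 18 = 18.0000.


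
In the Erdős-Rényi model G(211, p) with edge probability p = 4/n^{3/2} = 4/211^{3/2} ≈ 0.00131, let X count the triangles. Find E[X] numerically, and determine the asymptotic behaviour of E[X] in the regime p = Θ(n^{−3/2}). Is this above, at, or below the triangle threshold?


Number of potential triangles: C(211, 3) = 1543465.
Each occurs with probability p³ ≈ (0.00131)³ ≈ 2.22284e-09.
By linearity: E[X] = C(211, 3)·p³ ≈ 1543465 · 2.22284e-09 ≈ 0.003.
Since α = 3/2 > 1, p = c/n^{3/2} = o(1/n) is below the triangle threshold p ~ 1/n. Asymptotically E[X] ~ (c³/6)·n^{3(1−α)} = (4³/6)·n^{-1.5} → 0, so by Markov's inequality G has no triangles w.h.p.

E[X] ≈ 0.003; in regime p = Θ(1/n^{3/2}) E[X] tends to 0 (below the triangle threshold p ~ 1/n).


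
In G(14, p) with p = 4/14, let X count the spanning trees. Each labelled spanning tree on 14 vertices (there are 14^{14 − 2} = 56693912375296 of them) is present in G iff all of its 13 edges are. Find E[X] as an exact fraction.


K_14 has 14^{14 − 2} = 56693912375296 labelled spanning trees.
For each such spanning tree H, let X_H = 1 if all 13 edges of H are present in G. Then P[X_H = 1] = p^{13} = (2/7)^{13} = 8192/96889010407.
By linearity of expectation: E[X] = Σ_H E[X_H] = 56693912375296 · p^{13} = 56693912375296 · 8192/96889010407 = 33554432/7.
Numerically: E[X] ≈ 4.79e+06.

E[X] = 56693912375296 · (2/7)^{13} = 33554432/7 ≈ 4.79e+06.


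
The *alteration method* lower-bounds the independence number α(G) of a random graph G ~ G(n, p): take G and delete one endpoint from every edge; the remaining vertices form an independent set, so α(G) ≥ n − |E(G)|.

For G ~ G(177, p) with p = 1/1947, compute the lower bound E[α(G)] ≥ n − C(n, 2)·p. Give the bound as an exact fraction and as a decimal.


E[|E(G)|] = C(177, 2)·p = 15576 · (1/1947) = 8.
E[α(G)] ≥ n − E[|E(G)|] = 177 − 8 = 169.
Numerically: ≈ 169.0000.
(This is only a lower bound; the true E[α(G)] may be larger.)

E[α(G)] ≥ 169 ≈ 169.0000.


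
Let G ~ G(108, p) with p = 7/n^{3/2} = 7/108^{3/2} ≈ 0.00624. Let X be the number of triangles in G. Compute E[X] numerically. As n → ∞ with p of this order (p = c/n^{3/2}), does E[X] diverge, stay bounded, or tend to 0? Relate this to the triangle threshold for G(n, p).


Number of potential triangles: C(108, 3) = 204156.
Each occurs with probability p³ ≈ (0.00624)³ ≈ 2.42598e-07.
By linearity: E[X] = C(108, 3)·p³ ≈ 204156 · 2.42598e-07 ≈ 0.050.
Since α = 3/2 > 1, p = c/n^{3/2} = o(1/n) is below the triangle threshold p ~ 1/n. Asymptotically E[X] ~ (c³/6)·n^{3(1−α)} = (7³/6)·n^{-1.5} → 0, so by Markov's inequality G has no triangles w.h.p.

E[X] ≈ 0.050; in regime p = Θ(1/n^{3/2}) E[X] tends to 0 (below the triangle threshold p ~ 1/n).
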